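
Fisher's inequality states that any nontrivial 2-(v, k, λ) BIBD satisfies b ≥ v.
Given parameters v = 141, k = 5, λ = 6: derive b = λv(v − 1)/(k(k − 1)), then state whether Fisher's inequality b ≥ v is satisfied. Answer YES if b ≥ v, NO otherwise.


r = λ(v − 1)/(k − 1) = 6·140/4 = 210.
b = vr/k = 141·210/5 = 5922.
Fisher's inequality: b ≥ v ⇔ 5922 ≥ 141? YES.

YES


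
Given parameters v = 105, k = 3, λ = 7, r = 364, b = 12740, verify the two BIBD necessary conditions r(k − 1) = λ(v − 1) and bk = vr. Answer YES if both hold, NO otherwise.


Condition (i): r(k − 1) = 364·2 = 728; λ(v − 1) = 7·104 = 728. Match? YES.
Condition (ii): bk = 12740·3 = 38220; vr = 105·364 = 38220. Match? YES.
Both conditions hold? YES.

YES


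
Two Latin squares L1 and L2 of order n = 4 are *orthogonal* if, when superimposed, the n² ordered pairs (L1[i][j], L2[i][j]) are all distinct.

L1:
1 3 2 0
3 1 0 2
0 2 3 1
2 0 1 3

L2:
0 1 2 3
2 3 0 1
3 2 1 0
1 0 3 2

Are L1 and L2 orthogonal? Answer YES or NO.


Form the n² = 16 superimposed pairs (L1[i][j], L2[i][j]), row by row (rows and columns indexed from 0):
row 0: (1,0) (3,1) (2,2) (0,3)
row 1: (3,2) (1,3) (0,0) (2,1)
row 2: (0,3) (2,2) (3,1) (1,0)
row 3: (2,1) (0,0) (1,3) (3,2)
Orthogonality requires all 16 pairs distinct.
But the pair (0,3) repeats: cell (0,3) has L1 = 0, L2 = 3, and cell (2,0) has L1 = 0, L2 = 3.
A repeated pair means some other pair never occurs (only 8 distinct pairs out of 16), so the squares are not orthogonal.
Conclusion: NO.

NO


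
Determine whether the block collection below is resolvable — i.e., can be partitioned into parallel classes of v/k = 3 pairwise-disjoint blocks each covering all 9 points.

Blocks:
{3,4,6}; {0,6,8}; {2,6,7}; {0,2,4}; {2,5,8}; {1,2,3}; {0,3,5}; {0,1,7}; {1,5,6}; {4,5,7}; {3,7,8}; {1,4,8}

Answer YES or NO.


v = 9, block size k = 3, number of blocks = 12.
For resolvability, blocks must partition into parallel classes of size v/k = 3.
Total blocks must therefore be a multiple of 3: 12 = 3·4 + 0 ⇒ divisible ✓.
Greedy packing gives 4 candidate class(es). Each should be a full parallel class (size 3, covers all 9 points).
  Class 1 (3 blocks): {3,4,6}; {2,5,8}; {0,1,7}. Points covered: [0, 1, 2, 3, 4, 5, 6, 7, 8].
  Class 2 (3 blocks): {0,6,8}; {1,2,3}; {4,5,7}. Points covered: [0, 1, 2, 3, 4, 5, 6, 7, 8].
  Class 3 (3 blocks): {2,6,7}; {0,3,5}; {1,4,8}. Points covered: [0, 1, 2, 3, 4, 5, 6, 7, 8].
  Class 4 (3 blocks): {0,2,4}; {1,5,6}; {3,7,8}. Points covered: [0, 1, 2, 3, 4, 5, 6, 7, 8].
All classes full (size 3)? YES. All classes cover every point? YES.
Resolvable? YES.

YES


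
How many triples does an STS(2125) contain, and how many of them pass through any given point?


An STS(v) is a 2-(v, 3, 1) BIBD: block size k = 3, λ = 1.
Replication: r(k − 1) = λ(v − 1) ⇒ r·2 = 2125 − 1 = 2124 ⇒ r = 1062.
Block count: b = v(v − 1)/6 = 2125·2124/6 = 4513500/6 = 752250.

r = 1062, b = 752250.


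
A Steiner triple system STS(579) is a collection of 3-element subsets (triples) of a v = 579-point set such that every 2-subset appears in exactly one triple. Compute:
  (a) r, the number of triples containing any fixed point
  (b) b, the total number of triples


An STS(v) is a 2-(v, 3, 1) BIBD: block size k = 3, λ = 1.
Replication: r(k − 1) = λ(v − 1) ⇒ r·2 = 579 − 1 = 578 ⇒ r = 289.
Block count: b = v(v − 1)/6 = 579·578/6 = 334662/6 = 55777.

r = 289, b = 55777.


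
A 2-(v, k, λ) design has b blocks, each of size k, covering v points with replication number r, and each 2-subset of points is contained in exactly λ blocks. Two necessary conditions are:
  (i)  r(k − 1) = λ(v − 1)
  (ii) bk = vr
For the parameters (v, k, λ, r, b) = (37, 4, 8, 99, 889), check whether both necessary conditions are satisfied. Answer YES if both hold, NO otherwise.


Condition (i): r(k − 1) = 99·3 = 297; λ(v − 1) = 8·36 = 288. Match? NO.
Condition (ii): bk = 889·4 = 3556; vr = 37·99 = 3663. Match? NO.
Both conditions hold? NO.

NO


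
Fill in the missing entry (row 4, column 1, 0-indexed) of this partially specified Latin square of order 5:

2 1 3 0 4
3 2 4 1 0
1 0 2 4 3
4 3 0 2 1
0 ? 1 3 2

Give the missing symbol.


Row 4 contains symbols [0, 1, 2, 3] — missing [4].
Column 1 contains symbols [0, 1, 2, 3] — missing [4].
The missing symbol must appear in both missing sets; intersection = [4].
Therefore the hidden value is 4.

Missing value = 4.


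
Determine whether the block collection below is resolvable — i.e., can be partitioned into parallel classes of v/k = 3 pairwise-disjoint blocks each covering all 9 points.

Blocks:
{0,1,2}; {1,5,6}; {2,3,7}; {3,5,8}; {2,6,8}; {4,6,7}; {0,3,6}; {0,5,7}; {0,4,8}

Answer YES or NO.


v = 9, block size k = 3, number of blocks = 9.
For resolvability, blocks must partition into parallel classes of size v/k = 3.
Total blocks must therefore be a multiple of 3: 9 = 3·3 + 0 ⇒ divisible ✓.
Consider block {2,6,8}. The only other block(s) in the collection disjoint from it are {0,5,7} — just 1 block(s). Any parallel class containing {2,6,8} would need 2 other blocks each disjoint from it, so no parallel class of size 3 can contain {2,6,8}.
Since every block must belong to some parallel class in a resolution, the collection cannot be partitioned into parallel classes.
Resolvable? NO.

NO


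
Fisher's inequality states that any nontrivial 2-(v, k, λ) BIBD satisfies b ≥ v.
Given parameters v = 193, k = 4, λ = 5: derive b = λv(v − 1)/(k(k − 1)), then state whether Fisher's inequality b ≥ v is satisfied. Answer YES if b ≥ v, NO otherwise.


r = λ(v − 1)/(k − 1) = 5·192/3 = 320.
b = vr/k = 193·320/4 = 15440.
Fisher's inequality: b ≥ v ⇔ 15440 ≥ 193? YES.

YES


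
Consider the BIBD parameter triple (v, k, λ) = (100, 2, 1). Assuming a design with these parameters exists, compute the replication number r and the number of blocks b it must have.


Any 2-(v, k, λ) BIBD satisfies two necessary conditions:
  (i)  Each point sits in r blocks, and counting incidences through any fixed point gives r(k − 1) = λ(v − 1), so r = λ(v − 1)/(k − 1).
  (ii) Total incidences bk = vr, so b = vr/k.
Step 1: r = λ(v − 1)/(k − 1) = 1·(100 − 1)/(2 − 1) = 1·99/1 = 99/1 = 99.
Step 2: b = vr/k = 100·99/2 = 9900/2 = 4950.
Check integrality: r = 99 ∈ Z ✓, b = 4950 ∈ Z ✓.
(These identities are necessary conditions: they determine r and b for any design with these parameters, but do not by themselves prove that one exists.)

r = 99, b = 4950.


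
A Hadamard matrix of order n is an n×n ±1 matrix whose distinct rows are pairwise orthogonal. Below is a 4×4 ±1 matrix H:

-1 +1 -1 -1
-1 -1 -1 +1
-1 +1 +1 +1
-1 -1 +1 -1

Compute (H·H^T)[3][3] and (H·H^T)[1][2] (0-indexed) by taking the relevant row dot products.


Row 1 of H: [-1, -1, -1, 1].
Row 2 of H: [-1, 1, 1, 1].
Row 3 of H: [-1, -1, 1, -1].
(H·H^T)[3][3] = Σ_j H[3][j]·H[3][j] = (-1)² + (-1)² + (1)² + (-1)² = 1 + 1 + 1 + 1 = 4.
(H·H^T)[1][2] = Σ_j H[1][j]·H[2][j] = (-1)·(-1) + (-1)·(1) + (-1)·(1) + (1)·(1) = 1 + -1 + -1 + 1 = 0.
So rows 1 and 2 are orthogonal; the diagonal entry equals n = 4.

(3,3) entry = 4; (1,2) entry = 0.


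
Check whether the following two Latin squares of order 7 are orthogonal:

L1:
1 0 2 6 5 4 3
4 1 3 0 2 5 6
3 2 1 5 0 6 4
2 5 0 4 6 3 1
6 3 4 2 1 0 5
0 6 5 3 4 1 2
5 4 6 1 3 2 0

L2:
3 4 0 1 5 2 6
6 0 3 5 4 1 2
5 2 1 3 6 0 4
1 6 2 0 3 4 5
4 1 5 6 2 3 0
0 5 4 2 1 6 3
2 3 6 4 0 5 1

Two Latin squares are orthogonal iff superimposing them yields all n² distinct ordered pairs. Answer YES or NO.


Form the n² = 49 superimposed pairs (L1[i][j], L2[i][j]), row by row (rows and columns indexed from 0):
row 0: (1,3) (0,4) (2,0) (6,1) (5,5) (4,2) (3,6)
row 1: (4,6) (1,0) (3,3) (0,5) (2,4) (5,1) (6,2)
row 2: (3,5) (2,2) (1,1) (5,3) (0,6) (6,0) (4,4)
row 3: (2,1) (5,6) (0,2) (4,0) (6,3) (3,4) (1,5)
row 4: (6,4) (3,1) (4,5) (2,6) (1,2) (0,3) (5,0)
row 5: (0,0) (6,5) (5,4) (3,2) (4,1) (1,6) (2,3)
row 6: (5,2) (4,3) (6,6) (1,4) (3,0) (2,5) (0,1)
Orthogonality requires all 49 pairs distinct.
Check by first coordinate: for each symbol s of L1, list the L2 entries in the n cells where L1 = s; they must all differ.
  L1 = 0: L2 entries (in reading order) 4, 5, 6, 2, 3, 0, 1 — all 7 distinct ✓
  L1 = 1: L2 entries (in reading order) 3, 0, 1, 5, 2, 6, 4 — all 7 distinct ✓
  L1 = 2: L2 entries (in reading order) 0, 4, 2, 1, 6, 3, 5 — all 7 distinct ✓
  L1 = 3: L2 entries (in reading order) 6, 3, 5, 4, 1, 2, 0 — all 7 distinct ✓
  L1 = 4: L2 entries (in reading order) 2, 6, 4, 0, 5, 1, 3 — all 7 distinct ✓
  L1 = 5: L2 entries (in reading order) 5, 1, 3, 6, 0, 4, 2 — all 7 distinct ✓
  L1 = 6: L2 entries (in reading order) 1, 2, 0, 3, 4, 5, 6 — all 7 distinct ✓
Every symbol of L1 meets every symbol of L2 exactly once, so all 49 pairs are distinct (49 of 49).
Conclusion: YES.

YES


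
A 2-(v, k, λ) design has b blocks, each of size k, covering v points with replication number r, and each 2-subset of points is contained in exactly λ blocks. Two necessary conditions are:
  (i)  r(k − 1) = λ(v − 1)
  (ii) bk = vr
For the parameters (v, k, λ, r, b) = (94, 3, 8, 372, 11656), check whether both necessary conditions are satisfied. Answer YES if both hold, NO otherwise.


Condition (i): r(k − 1) = 372·2 = 744; λ(v − 1) = 8·93 = 744. Match? YES.
Condition (ii): bk = 11656·3 = 34968; vr = 94·372 = 34968. Match? YES.
Both conditions hold? YES.

YES


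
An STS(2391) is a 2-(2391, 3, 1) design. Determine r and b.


An STS(v) is a 2-(v, 3, 1) BIBD: block size k = 3, λ = 1.
Replication: r(k − 1) = λ(v − 1) ⇒ r·2 = 2391 − 1 = 2390 ⇒ r = 1195.
Block count: b = v(v − 1)/6 = 2391·2390/6 = 5714490/6 = 952415.

r = 1195, b = 952415.


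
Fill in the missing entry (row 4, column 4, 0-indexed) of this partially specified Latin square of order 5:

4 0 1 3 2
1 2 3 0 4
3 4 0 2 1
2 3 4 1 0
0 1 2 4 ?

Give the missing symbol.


Row 4 contains symbols [0, 1, 2, 4] — missing [3].
Column 4 contains symbols [0, 1, 2, 4] — missing [3].
The missing symbol must appear in both missing sets; intersection = [3].
Therefore the hidden value is 3.

Missing value = 3.


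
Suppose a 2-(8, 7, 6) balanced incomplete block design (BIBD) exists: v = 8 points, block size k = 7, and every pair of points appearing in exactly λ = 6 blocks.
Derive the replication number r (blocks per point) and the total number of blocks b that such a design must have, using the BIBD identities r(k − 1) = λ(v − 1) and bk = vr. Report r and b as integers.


Any 2-(v, k, λ) BIBD satisfies two necessary conditions:
  (i)  Each point sits in r blocks, and counting incidences through any fixed point gives r(k − 1) = λ(v − 1), so r = λ(v − 1)/(k − 1).
  (ii) Total incidences bk = vr, so b = vr/k.
Step 1: r = λ(v − 1)/(k − 1) = 6·(8 − 1)/(7 − 1) = 6·7/6 = 42/6 = 7.
Step 2: b = vr/k = 8·7/7 = 56/7 = 8.
Check integrality: r = 7 ∈ Z ✓, b = 8 ∈ Z ✓.
(These identities are necessary conditions: they determine r and b for any design with these parameters, but do not by themselves prove that one exists.)

r = 7, b = 8.


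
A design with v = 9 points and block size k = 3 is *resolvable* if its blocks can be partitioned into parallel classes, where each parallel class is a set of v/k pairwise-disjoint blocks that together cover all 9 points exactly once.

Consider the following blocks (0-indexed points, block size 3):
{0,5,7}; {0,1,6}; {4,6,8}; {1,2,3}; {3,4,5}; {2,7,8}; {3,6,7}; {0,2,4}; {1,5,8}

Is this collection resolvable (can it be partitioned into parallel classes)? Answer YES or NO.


v = 9, block size k = 3, number of blocks = 9.
For resolvability, blocks must partition into parallel classes of size v/k = 3.
Total blocks must therefore be a multiple of 3: 9 = 3·3 + 0 ⇒ divisible ✓.
Greedy packing gives 3 candidate class(es). Each should be a full parallel class (size 3, covers all 9 points).
  Class 1 (3 blocks): {0,5,7}; {4,6,8}; {1,2,3}. Points covered: [0, 1, 2, 3, 4, 5, 6, 7, 8].
  Class 2 (3 blocks): {0,1,6}; {3,4,5}; {2,7,8}. Points covered: [0, 1, 2, 3, 4, 5, 6, 7, 8].
  Class 3 (3 blocks): {3,6,7}; {0,2,4}; {1,5,8}. Points covered: [0, 1, 2, 3, 4, 5, 6, 7, 8].
All classes full (size 3)? YES. All classes cover every point? YES.
Resolvable? YES.

YES


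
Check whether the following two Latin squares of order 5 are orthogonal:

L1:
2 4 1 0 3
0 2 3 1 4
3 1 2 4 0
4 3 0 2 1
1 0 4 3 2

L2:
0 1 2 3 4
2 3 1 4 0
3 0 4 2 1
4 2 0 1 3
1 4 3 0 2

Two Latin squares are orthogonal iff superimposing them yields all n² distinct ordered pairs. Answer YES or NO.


Form the n² = 25 superimposed pairs (L1[i][j], L2[i][j]), row by row (rows and columns indexed from 0):
row 0: (2,0) (4,1) (1,2) (0,3) (3,4)
row 1: (0,2) (2,3) (3,1) (1,4) (4,0)
row 2: (3,3) (1,0) (2,4) (4,2) (0,1)
row 3: (4,4) (3,2) (0,0) (2,1) (1,3)
row 4: (1,1) (0,4) (4,3) (3,0) (2,2)
Orthogonality requires all 25 pairs distinct.
Check by first coordinate: for each symbol s of L1, list the L2 entries in the n cells where L1 = s; they must all differ.
  L1 = 0: L2 entries (in reading order) 3, 2, 1, 0, 4 — all 5 distinct ✓
  L1 = 1: L2 entries (in reading order) 2, 4, 0, 3, 1 — all 5 distinct ✓
  L1 = 2: L2 entries (in reading order) 0, 3, 4, 1, 2 — all 5 distinct ✓
  L1 = 3: L2 entries (in reading order) 4, 1, 3, 2, 0 — all 5 distinct ✓
  L1 = 4: L2 entries (in reading order) 1, 0, 2, 4, 3 — all 5 distinct ✓
Every symbol of L1 meets every symbol of L2 exactly once, so all 25 pairs are distinct (25 of 25).
Conclusion: YES.

YES


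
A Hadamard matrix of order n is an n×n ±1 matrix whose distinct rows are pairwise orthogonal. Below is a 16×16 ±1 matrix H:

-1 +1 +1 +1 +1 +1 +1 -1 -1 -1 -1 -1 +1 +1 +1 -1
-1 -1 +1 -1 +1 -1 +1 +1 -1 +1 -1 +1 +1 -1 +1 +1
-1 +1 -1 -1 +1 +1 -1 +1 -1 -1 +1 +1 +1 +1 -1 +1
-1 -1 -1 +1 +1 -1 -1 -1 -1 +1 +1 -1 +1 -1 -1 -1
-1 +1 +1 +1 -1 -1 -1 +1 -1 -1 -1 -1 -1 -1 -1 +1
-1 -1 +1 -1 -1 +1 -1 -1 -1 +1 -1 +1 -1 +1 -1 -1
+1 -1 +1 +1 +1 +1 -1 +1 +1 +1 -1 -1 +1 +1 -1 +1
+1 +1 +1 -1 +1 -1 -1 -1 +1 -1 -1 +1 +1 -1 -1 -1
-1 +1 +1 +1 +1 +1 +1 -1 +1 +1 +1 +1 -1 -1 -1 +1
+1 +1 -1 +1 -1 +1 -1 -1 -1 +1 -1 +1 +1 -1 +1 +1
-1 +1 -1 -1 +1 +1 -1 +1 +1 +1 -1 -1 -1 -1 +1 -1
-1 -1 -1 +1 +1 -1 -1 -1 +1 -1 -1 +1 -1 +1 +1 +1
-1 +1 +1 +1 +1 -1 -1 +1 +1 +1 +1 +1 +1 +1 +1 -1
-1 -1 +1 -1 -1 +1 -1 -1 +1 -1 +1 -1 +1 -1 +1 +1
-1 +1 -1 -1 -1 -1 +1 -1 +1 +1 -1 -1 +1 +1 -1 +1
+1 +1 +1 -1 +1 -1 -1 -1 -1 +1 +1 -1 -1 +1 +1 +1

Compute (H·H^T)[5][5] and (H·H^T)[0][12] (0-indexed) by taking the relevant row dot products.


Row 0 of H: [-1, 1, 1, 1, 1, 1, 1, -1, -1, -1, -1, -1, 1, 1, 1, -1].
Row 5 of H: [-1, -1, 1, -1, -1, 1, -1, -1, -1, 1, -1, 1, -1, 1, -1, -1].
Row 12 of H: [-1, 1, 1, 1, 1, -1, -1, 1, 1, 1, 1, 1, 1, 1, 1, -1].
(H·H^T)[5][5] = Σ_j H[5][j]·H[5][j] = (-1)² + (-1)² + (1)² + (-1)² + (-1)² + (1)² + (-1)² + (-1)² + (-1)² + (1)² + (-1)² + (1)² + (-1)² + (1)² + (-1)² + (-1)² = 1 + 1 + 1 + 1 + 1 + 1 + 1 + 1 + 1 + 1 + 1 + 1 + 1 + 1 + 1 + 1 = 16.
(H·H^T)[0][12] = Σ_j H[0][j]·H[12][j] = (-1)·(-1) + (1)·(1) + (1)·(1) + (1)·(1) + (1)·(1) + (1)·(-1) + (1)·(-1) + (-1)·(1) + (-1)·(1) + (-1)·(1) + (-1)·(1) + (-1)·(1) + (1)·(1) + (1)·(1) + (1)·(1) + (-1)·(-1) = 1 + 1 + 1 + 1 + 1 + -1 + -1 + -1 + -1 + -1 + -1 + -1 + 1 + 1 + 1 + 1 = 2.
Rows 0 and 12 are not orthogonal (dot product = 2 ≠ 0), so H is not a Hadamard matrix.

(5,5) entry = 16; (0,12) entry = 2.


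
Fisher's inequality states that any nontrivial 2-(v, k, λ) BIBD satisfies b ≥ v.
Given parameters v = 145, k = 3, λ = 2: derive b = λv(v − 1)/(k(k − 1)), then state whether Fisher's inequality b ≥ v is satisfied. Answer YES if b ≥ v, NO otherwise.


b = λv(v − 1)/(k(k − 1)) = 2·145·144/(3·2) = 41760/6 = 6960.
Compare with v = 145: b ≥ v, so Fisher's inequality holds.

YES


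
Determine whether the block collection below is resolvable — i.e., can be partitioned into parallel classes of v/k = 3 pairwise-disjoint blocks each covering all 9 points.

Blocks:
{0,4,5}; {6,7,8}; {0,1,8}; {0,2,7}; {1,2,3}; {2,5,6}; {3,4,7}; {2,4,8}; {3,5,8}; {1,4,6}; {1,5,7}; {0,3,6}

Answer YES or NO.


v = 9, block size k = 3, number of blocks = 12.
For resolvability, blocks must partition into parallel classes of size v/k = 3.
Total blocks must therefore be a multiple of 3: 12 = 3·4 + 0 ⇒ divisible ✓.
Greedy packing gives 4 candidate class(es). Each should be a full parallel class (size 3, covers all 9 points).
  Class 1 (3 blocks): {0,4,5}; {6,7,8}; {1,2,3}. Points covered: [0, 1, 2, 3, 4, 5, 6, 7, 8].
  Class 2 (3 blocks): {0,1,8}; {2,5,6}; {3,4,7}. Points covered: [0, 1, 2, 3, 4, 5, 6, 7, 8].
  Class 3 (3 blocks): {0,2,7}; {3,5,8}; {1,4,6}. Points covered: [0, 1, 2, 3, 4, 5, 6, 7, 8].
  Class 4 (3 blocks): {2,4,8}; {1,5,7}; {0,3,6}. Points covered: [0, 1, 2, 3, 4, 5, 6, 7, 8].
All classes full (size 3)? YES. All classes cover every point? YES.
Resolvable? YES.

YES


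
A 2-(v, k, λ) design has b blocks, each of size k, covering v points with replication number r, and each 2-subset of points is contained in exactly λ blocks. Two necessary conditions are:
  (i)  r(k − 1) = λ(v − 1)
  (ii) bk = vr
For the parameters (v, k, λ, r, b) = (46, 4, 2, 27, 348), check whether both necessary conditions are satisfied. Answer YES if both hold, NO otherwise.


Condition (i): r(k − 1) = 27·3 = 81; λ(v − 1) = 2·45 = 90. Match? NO.
Condition (ii): bk = 348·4 = 1392; vr = 46·27 = 1242. Match? NO.
Both conditions hold? NO.

NO


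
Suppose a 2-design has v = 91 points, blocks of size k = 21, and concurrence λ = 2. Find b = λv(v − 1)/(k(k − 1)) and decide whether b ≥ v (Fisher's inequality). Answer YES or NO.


b = λv(v − 1)/(k(k − 1)) = 2·91·90/(21·20) = 16380/420 = 39.
Compare with v = 91: b < v, so Fisher's inequality fails.

NO


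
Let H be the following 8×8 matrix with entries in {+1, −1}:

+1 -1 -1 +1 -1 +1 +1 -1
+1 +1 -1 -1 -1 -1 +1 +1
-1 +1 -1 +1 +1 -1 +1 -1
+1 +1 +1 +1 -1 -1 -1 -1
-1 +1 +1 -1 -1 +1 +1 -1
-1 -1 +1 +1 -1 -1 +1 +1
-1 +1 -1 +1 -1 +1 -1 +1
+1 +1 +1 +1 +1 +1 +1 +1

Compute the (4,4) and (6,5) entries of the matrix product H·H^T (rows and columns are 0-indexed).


Row 4 of H: [-1, 1, 1, -1, -1, 1, 1, -1].
Row 5 of H: [-1, -1, 1, 1, -1, -1, 1, 1].
Row 6 of H: [-1, 1, -1, 1, -1, 1, -1, 1].
(H·H^T)[4][4] = Σ_j H[4][j]·H[4][j] = (-1)² + (1)² + (1)² + (-1)² + (-1)² + (1)² + (1)² + (-1)² = 1 + 1 + 1 + 1 + 1 + 1 + 1 + 1 = 8.
(H·H^T)[6][5] = Σ_j H[6][j]·H[5][j] = (-1)·(-1) + (1)·(-1) + (-1)·(1) + (1)·(1) + (-1)·(-1) + (1)·(-1) + (-1)·(1) + (1)·(1) = 1 + -1 + -1 + 1 + 1 + -1 + -1 + 1 = 0.
So rows 6 and 5 are orthogonal; the diagonal entry equals n = 8.

(4,4) entry = 8; (6,5) entry = 0.


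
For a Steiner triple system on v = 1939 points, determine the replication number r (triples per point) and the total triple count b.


An STS(v) is a 2-(v, 3, 1) BIBD: block size k = 3, λ = 1.
Replication: r(k − 1) = λ(v − 1) ⇒ r·2 = 1939 − 1 = 1938 ⇒ r = 969.
Block count: b = v(v − 1)/6 = 1939·1938/6 = 3757782/6 = 626297.

r = 969, b = 626297.


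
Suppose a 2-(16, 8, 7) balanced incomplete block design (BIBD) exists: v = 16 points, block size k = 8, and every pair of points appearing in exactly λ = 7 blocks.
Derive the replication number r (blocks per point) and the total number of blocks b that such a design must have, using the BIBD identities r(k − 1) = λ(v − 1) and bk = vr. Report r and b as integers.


Any 2-(v, k, λ) BIBD satisfies two necessary conditions:
  (i)  Each point sits in r blocks, and counting incidences through any fixed point gives r(k − 1) = λ(v − 1), so r = λ(v − 1)/(k − 1).
  (ii) Total incidences bk = vr, so b = vr/k.
Step 1: r = λ(v − 1)/(k − 1) = 7·(16 − 1)/(8 − 1) = 7·15/7 = 105/7 = 15.
Step 2: b = vr/k = 16·15/8 = 240/8 = 30.
Check integrality: r = 15 ∈ Z ✓, b = 30 ∈ Z ✓.
(These identities are necessary conditions: they determine r and b for any design with these parameters, but do not by themselves prove that one exists.)

r = 15, b = 30.


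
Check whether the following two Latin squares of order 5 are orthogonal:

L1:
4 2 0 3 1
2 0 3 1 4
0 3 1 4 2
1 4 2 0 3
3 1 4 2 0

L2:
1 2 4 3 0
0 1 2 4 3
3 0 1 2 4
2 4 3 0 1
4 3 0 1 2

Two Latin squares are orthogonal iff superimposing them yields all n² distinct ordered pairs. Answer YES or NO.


Form the n² = 25 superimposed pairs (L1[i][j], L2[i][j]), row by row (rows and columns indexed from 0):
row 0: (4,1) (2,2) (0,4) (3,3) (1,0)
row 1: (2,0) (0,1) (3,2) (1,4) (4,3)
row 2: (0,3) (3,0) (1,1) (4,2) (2,4)
row 3: (1,2) (4,4) (2,3) (0,0) (3,1)
row 4: (3,4) (1,3) (4,0) (2,1) (0,2)
Orthogonality requires all 25 pairs distinct.
Check by first coordinate: for each symbol s of L1, list the L2 entries in the n cells where L1 = s; they must all differ.
  L1 = 0: L2 entries (in reading order) 4, 1, 3, 0, 2 — all 5 distinct ✓
  L1 = 1: L2 entries (in reading order) 0, 4, 1, 2, 3 — all 5 distinct ✓
  L1 = 2: L2 entries (in reading order) 2, 0, 4, 3, 1 — all 5 distinct ✓
  L1 = 3: L2 entries (in reading order) 3, 2, 0, 1, 4 — all 5 distinct ✓
  L1 = 4: L2 entries (in reading order) 1, 3, 2, 4, 0 — all 5 distinct ✓
Every symbol of L1 meets every symbol of L2 exactly once, so all 25 pairs are distinct (25 of 25).
Conclusion: YES.

YES


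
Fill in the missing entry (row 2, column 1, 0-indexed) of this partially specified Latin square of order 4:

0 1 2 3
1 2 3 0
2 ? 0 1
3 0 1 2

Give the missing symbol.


Row 2 contains symbols [0, 1, 2] — missing [3].
Column 1 contains symbols [0, 1, 2] — missing [3].
The missing symbol must appear in both missing sets; intersection = [3].
Therefore the hidden value is 3.

Missing value = 3.


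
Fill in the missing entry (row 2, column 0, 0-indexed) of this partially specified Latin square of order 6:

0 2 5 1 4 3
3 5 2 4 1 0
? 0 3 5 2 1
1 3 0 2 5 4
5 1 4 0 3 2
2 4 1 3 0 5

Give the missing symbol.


Row 2 contains symbols [0, 1, 2, 3, 5] — missing [4].
Column 0 contains symbols [0, 1, 2, 3, 5] — missing [4].
The missing symbol must appear in both missing sets; intersection = [4].
Therefore the hidden value is 4.

Missing value = 4.


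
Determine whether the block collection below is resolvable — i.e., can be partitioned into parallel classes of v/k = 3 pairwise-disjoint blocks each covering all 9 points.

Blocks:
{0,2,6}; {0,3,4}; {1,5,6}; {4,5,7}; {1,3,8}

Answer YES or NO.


v = 9, block size k = 3, number of blocks = 5.
For resolvability, blocks must partition into parallel classes of size v/k = 3.
Total blocks must therefore be a multiple of 3: 5 = 3·1 + 2 ⇒ not divisible ✗.
Resolvable? NO.

NO


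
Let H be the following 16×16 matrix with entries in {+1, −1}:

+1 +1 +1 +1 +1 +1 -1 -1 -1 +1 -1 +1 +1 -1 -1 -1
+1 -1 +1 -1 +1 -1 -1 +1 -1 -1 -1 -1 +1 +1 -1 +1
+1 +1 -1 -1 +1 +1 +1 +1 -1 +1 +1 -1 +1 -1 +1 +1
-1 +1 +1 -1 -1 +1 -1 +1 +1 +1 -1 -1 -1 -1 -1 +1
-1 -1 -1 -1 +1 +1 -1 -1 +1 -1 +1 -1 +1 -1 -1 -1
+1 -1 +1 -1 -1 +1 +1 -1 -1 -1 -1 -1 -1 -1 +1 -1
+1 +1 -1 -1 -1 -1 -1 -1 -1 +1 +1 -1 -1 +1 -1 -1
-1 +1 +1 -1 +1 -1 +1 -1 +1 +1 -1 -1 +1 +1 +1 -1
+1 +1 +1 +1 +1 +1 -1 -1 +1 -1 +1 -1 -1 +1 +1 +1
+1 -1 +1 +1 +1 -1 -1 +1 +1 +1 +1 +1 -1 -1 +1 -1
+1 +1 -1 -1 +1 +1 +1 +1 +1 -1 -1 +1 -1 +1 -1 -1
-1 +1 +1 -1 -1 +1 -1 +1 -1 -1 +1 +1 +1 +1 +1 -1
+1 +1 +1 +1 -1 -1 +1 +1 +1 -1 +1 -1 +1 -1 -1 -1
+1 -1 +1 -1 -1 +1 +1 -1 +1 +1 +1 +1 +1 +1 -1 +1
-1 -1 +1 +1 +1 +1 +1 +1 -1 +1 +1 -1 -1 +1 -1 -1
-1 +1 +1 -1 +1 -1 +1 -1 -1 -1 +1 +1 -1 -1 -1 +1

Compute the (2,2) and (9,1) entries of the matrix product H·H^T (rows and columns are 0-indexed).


Row 1 of H: [1, -1, 1, -1, 1, -1, -1, 1, -1, -1, -1, -1, 1, 1, -1, 1].
Row 2 of H: [1, 1, -1, -1, 1, 1, 1, 1, -1, 1, 1, -1, 1, -1, 1, 1].
Row 9 of H: [1, -1, 1, 1, 1, -1, -1, 1, 1, 1, 1, 1, -1, -1, 1, -1].
(H·H^T)[2][2] = Σ_j H[2][j]·H[2][j] = (1)² + (1)² + (-1)² + (-1)² + (1)² + (1)² + (1)² + (1)² + (-1)² + (1)² + (1)² + (-1)² + (1)² + (-1)² + (1)² + (1)² = 1 + 1 + 1 + 1 + 1 + 1 + 1 + 1 + 1 + 1 + 1 + 1 + 1 + 1 + 1 + 1 = 16.
(H·H^T)[9][1] = Σ_j H[9][j]·H[1][j] = (1)·(1) + (-1)·(-1) + (1)·(1) + (1)·(-1) + (1)·(1) + (-1)·(-1) + (-1)·(-1) + (1)·(1) + (1)·(-1) + (1)·(-1) + (1)·(-1) + (1)·(-1) + (-1)·(1) + (-1)·(1) + (1)·(-1) + (-1)·(1) = 1 + 1 + 1 + -1 + 1 + 1 + 1 + 1 + -1 + -1 + -1 + -1 + -1 + -1 + -1 + -1 = -2.
Rows 9 and 1 are not orthogonal (dot product = -2 ≠ 0), so H is not a Hadamard matrix.

(2,2) entry = 16; (9,1) entry = -2.


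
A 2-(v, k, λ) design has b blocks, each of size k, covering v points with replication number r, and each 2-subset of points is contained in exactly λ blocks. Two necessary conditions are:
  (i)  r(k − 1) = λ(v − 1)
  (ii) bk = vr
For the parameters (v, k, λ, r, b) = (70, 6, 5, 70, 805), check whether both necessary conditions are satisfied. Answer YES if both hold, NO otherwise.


Condition (i): r(k − 1) = 70·5 = 350; λ(v − 1) = 5·69 = 345. Match? NO.
Condition (ii): bk = 805·6 = 4830; vr = 70·70 = 4900. Match? NO.
Both conditions hold? NO.

NO


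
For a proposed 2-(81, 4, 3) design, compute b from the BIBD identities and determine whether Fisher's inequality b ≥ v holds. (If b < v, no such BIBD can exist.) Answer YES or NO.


b = λv(v − 1)/(k(k − 1)) = 3·81·80/(4·3) = 19440/12 = 1620.
Compare with v = 81: b ≥ v, so Fisher's inequality holds.

YES


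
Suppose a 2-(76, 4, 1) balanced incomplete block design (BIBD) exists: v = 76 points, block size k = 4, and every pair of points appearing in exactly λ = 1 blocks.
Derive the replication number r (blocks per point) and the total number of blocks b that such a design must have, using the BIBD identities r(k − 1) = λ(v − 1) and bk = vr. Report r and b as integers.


Any 2-(v, k, λ) BIBD satisfies two necessary conditions:
  (i)  Each point sits in r blocks, and counting incidences through any fixed point gives r(k − 1) = λ(v − 1), so r = λ(v − 1)/(k − 1).
  (ii) Total incidences bk = vr, so b = vr/k.
Step 1: r = λ(v − 1)/(k − 1) = 1·(76 − 1)/(4 − 1) = 1·75/3 = 75/3 = 25.
Step 2: b = vr/k = 76·25/4 = 1900/4 = 475.
Check integrality: r = 25 ∈ Z ✓, b = 475 ∈ Z ✓.
(These identities are necessary conditions: they determine r and b for any design with these parameters, but do not by themselves prove that one exists.)

r = 25, b = 475.


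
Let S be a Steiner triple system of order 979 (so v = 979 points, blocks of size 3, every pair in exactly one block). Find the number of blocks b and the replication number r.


An STS(v) is a 2-(v, 3, 1) BIBD: block size k = 3, λ = 1.
Replication: r(k − 1) = λ(v − 1) ⇒ r·2 = 979 − 1 = 978 ⇒ r = 489.
Block count: bk = vr ⇒ b·3 = 979·489 = 478731 ⇒ b = 159577.
(Check via b = v(v − 1)/6 = 979·978/6 = 957462/6 = 159577.)

r = 489, b = 159577.


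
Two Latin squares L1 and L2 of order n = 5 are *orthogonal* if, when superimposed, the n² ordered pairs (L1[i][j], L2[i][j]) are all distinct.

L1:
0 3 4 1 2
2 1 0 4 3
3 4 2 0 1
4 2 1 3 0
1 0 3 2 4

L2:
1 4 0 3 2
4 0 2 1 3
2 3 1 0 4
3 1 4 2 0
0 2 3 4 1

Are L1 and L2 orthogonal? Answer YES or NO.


Form the n² = 25 superimposed pairs (L1[i][j], L2[i][j]), row by row (rows and columns indexed from 0):
row 0: (0,1) (3,4) (4,0) (1,3) (2,2)
row 1: (2,4) (1,0) (0,2) (4,1) (3,3)
row 2: (3,2) (4,3) (2,1) (0,0) (1,4)
row 3: (4,3) (2,1) (1,4) (3,2) (0,0)
row 4: (1,0) (0,2) (3,3) (2,4) (4,1)
Orthogonality requires all 25 pairs distinct.
But the pair (4,3) repeats: cell (2,1) has L1 = 4, L2 = 3, and cell (3,0) has L1 = 4, L2 = 3.
A repeated pair means some other pair never occurs (only 15 distinct pairs out of 25), so the squares are not orthogonal.
Conclusion: NO.

NO


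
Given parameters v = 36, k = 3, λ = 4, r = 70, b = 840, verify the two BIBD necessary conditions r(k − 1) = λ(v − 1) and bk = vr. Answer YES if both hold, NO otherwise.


Condition (i): r(k − 1) = 70·2 = 140; λ(v − 1) = 4·35 = 140. Match? YES.
Condition (ii): bk = 840·3 = 2520; vr = 36·70 = 2520. Match? YES.
Both conditions hold? YES.

YES


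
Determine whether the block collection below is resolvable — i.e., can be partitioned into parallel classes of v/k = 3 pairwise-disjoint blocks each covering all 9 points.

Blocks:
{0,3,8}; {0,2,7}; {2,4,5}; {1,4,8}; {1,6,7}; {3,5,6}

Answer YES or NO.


v = 9, block size k = 3, number of blocks = 6.
For resolvability, blocks must partition into parallel classes of size v/k = 3.
Total blocks must therefore be a multiple of 3: 6 = 3·2 + 0 ⇒ divisible ✓.
Greedy packing gives 2 candidate class(es). Each should be a full parallel class (size 3, covers all 9 points).
  Class 1 (3 blocks): {0,3,8}; {2,4,5}; {1,6,7}. Points covered: [0, 1, 2, 3, 4, 5, 6, 7, 8].
  Class 2 (3 blocks): {0,2,7}; {1,4,8}; {3,5,6}. Points covered: [0, 1, 2, 3, 4, 5, 6, 7, 8].
All classes full (size 3)? YES. All classes cover every point? YES.
Resolvable? YES.

YES


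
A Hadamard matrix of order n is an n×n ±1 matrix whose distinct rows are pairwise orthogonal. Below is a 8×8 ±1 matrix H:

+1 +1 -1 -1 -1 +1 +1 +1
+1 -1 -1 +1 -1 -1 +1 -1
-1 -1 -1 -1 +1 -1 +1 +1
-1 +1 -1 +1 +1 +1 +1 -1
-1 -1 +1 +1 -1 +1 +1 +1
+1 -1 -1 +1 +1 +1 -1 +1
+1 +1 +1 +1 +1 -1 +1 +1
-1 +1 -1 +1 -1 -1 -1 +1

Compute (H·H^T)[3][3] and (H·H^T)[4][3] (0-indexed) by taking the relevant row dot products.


Row 3 of H: [-1, 1, -1, 1, 1, 1, 1, -1].
Row 4 of H: [-1, -1, 1, 1, -1, 1, 1, 1].
(H·H^T)[3][3] = Σ_j H[3][j]·H[3][j] = (-1)² + (1)² + (-1)² + (1)² + (1)² + (1)² + (1)² + (-1)² = 1 + 1 + 1 + 1 + 1 + 1 + 1 + 1 = 8.
(H·H^T)[4][3] = Σ_j H[4][j]·H[3][j] = (-1)·(-1) + (-1)·(1) + (1)·(-1) + (1)·(1) + (-1)·(1) + (1)·(1) + (1)·(1) + (1)·(-1) = 1 + -1 + -1 + 1 + -1 + 1 + 1 + -1 = 0.
So rows 4 and 3 are orthogonal; the diagonal entry equals n = 8.

(3,3) entry = 8; (4,3) entry = 0.


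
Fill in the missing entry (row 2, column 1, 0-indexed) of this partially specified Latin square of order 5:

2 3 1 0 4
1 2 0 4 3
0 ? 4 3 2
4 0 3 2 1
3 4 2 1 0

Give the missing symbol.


Row 2 contains symbols [0, 2, 3, 4] — missing [1].
Column 1 contains symbols [0, 2, 3, 4] — missing [1].
The missing symbol must appear in both missing sets; intersection = [1].
Therefore the hidden value is 1.

Missing value = 1.


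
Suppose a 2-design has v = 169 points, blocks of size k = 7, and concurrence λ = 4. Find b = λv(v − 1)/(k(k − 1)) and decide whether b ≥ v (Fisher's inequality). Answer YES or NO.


r = λ(v − 1)/(k − 1) = 4·168/6 = 112.
b = vr/k = 169·112/7 = 2704.
Fisher's inequality: b ≥ v ⇔ 2704 ≥ 169? YES.

YES


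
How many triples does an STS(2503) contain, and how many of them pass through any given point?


An STS(v) is a 2-(v, 3, 1) BIBD: block size k = 3, λ = 1.
Replication: r(k − 1) = λ(v − 1) ⇒ r·2 = 2503 − 1 = 2502 ⇒ r = 1251.
Block count: b = v(v − 1)/6 = 2503·2502/6 = 6262506/6 = 1043751.

r = 1251, b = 1043751.


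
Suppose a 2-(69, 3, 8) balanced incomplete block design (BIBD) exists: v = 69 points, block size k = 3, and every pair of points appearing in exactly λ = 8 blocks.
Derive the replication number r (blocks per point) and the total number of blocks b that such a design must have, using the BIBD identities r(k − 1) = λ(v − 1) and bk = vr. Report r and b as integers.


Any 2-(v, k, λ) BIBD satisfies two necessary conditions:
  (i)  Each point sits in r blocks, and counting incidences through any fixed point gives r(k − 1) = λ(v − 1), so r = λ(v − 1)/(k − 1).
  (ii) Total incidences bk = vr, so b = vr/k.
Step 1: r = λ(v − 1)/(k − 1) = 8·(69 − 1)/(3 − 1) = 8·68/2 = 544/2 = 272.
Step 2: b = vr/k = 69·272/3 = 18768/3 = 6256.
Check integrality: r = 272 ∈ Z ✓, b = 6256 ∈ Z ✓.
(These identities are necessary conditions: they determine r and b for any design with these parameters, but do not by themselves prove that one exists.)

r = 272, b = 6256.


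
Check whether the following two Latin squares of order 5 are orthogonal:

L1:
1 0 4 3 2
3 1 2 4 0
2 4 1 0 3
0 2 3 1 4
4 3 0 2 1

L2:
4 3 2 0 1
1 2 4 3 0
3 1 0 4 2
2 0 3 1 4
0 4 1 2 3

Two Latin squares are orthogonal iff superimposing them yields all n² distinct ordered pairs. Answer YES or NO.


Form the n² = 25 superimposed pairs (L1[i][j], L2[i][j]), row by row (rows and columns indexed from 0):
row 0: (1,4) (0,3) (4,2) (3,0) (2,1)
row 1: (3,1) (1,2) (2,4) (4,3) (0,0)
row 2: (2,3) (4,1) (1,0) (0,4) (3,2)
row 3: (0,2) (2,0) (3,3) (1,1) (4,4)
row 4: (4,0) (3,4) (0,1) (2,2) (1,3)
Orthogonality requires all 25 pairs distinct.
Check by first coordinate: for each symbol s of L1, list the L2 entries in the n cells where L1 = s; they must all differ.
  L1 = 0: L2 entries (in reading order) 3, 0, 4, 2, 1 — all 5 distinct ✓
  L1 = 1: L2 entries (in reading order) 4, 2, 0, 1, 3 — all 5 distinct ✓
  L1 = 2: L2 entries (in reading order) 1, 4, 3, 0, 2 — all 5 distinct ✓
  L1 = 3: L2 entries (in reading order) 0, 1, 2, 3, 4 — all 5 distinct ✓
  L1 = 4: L2 entries (in reading order) 2, 3, 1, 4, 0 — all 5 distinct ✓
Every symbol of L1 meets every symbol of L2 exactly once, so all 25 pairs are distinct (25 of 25).
Conclusion: YES.

YES


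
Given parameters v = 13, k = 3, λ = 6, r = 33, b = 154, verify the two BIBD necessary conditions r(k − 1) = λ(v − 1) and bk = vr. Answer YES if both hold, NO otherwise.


Condition (i): r(k − 1) = 33·2 = 66; λ(v − 1) = 6·12 = 72. Match? NO.
Condition (ii): bk = 154·3 = 462; vr = 13·33 = 429. Match? NO.
Both conditions hold? NO.

NO


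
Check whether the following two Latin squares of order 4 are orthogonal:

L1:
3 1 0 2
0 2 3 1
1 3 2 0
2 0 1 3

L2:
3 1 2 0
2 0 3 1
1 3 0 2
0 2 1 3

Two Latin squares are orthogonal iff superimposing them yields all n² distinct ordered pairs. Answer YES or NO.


Form the n² = 16 superimposed pairs (L1[i][j], L2[i][j]), row by row (rows and columns indexed from 0):
row 0: (3,3) (1,1) (0,2) (2,0)
row 1: (0,2) (2,0) (3,3) (1,1)
row 2: (1,1) (3,3) (2,0) (0,2)
row 3: (2,0) (0,2) (1,1) (3,3)
Orthogonality requires all 16 pairs distinct.
But the pair (0,2) repeats: cell (0,2) has L1 = 0, L2 = 2, and cell (1,0) has L1 = 0, L2 = 2.
A repeated pair means some other pair never occurs (only 4 distinct pairs out of 16), so the squares are not orthogonal.
Conclusion: NO.

NO


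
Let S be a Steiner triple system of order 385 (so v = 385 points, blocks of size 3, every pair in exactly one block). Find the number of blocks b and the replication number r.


An STS(v) is a 2-(v, 3, 1) BIBD: block size k = 3, λ = 1.
Replication: r(k − 1) = λ(v − 1) ⇒ r·2 = 385 − 1 = 384 ⇒ r = 192.
Block count: bk = vr ⇒ b·3 = 385·192 = 73920 ⇒ b = 24640.

r = 192, b = 24640.


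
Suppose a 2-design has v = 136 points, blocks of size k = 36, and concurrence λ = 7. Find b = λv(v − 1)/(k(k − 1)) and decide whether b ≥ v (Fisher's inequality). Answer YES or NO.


r = λ(v − 1)/(k − 1) = 7·135/35 = 27.
b = vr/k = 136·27/36 = 102.
Fisher's inequality: b ≥ v ⇔ 102 ≥ 136? NO.

NO


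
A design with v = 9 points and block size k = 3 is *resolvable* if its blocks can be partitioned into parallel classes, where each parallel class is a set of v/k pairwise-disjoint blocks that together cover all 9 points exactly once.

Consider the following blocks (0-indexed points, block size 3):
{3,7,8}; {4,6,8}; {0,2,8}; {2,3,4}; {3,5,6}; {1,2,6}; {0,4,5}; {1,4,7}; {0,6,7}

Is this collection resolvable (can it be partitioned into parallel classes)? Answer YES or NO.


v = 9, block size k = 3, number of blocks = 9.
For resolvability, blocks must partition into parallel classes of size v/k = 3.
Total blocks must therefore be a multiple of 3: 9 = 3·3 + 0 ⇒ divisible ✓.
Consider block {4,6,8}. It intersects every other block in the collection, so no parallel class of size 3 can contain it.
Since every block must belong to some parallel class in a resolution, the collection cannot be partitioned into parallel classes.
Resolvable? NO.

NO


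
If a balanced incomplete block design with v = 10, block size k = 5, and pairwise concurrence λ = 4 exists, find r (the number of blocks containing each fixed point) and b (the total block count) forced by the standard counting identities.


Any 2-(v, k, λ) BIBD satisfies two necessary conditions:
  (i)  Each point sits in r blocks, and counting incidences through any fixed point gives r(k − 1) = λ(v − 1), so r = λ(v − 1)/(k − 1).
  (ii) Total incidences bk = vr, so b = vr/k.
Step 1: r = λ(v − 1)/(k − 1) = 4·(10 − 1)/(5 − 1) = 4·9/4 = 36/4 = 9.
Step 2: b = vr/k = 10·9/5 = 90/5 = 18.
Check integrality: r = 9 ∈ Z ✓, b = 18 ∈ Z ✓.
(These identities are necessary conditions: they determine r and b for any design with these parameters, but do not by themselves prove that one exists.)

r = 9, b = 18.


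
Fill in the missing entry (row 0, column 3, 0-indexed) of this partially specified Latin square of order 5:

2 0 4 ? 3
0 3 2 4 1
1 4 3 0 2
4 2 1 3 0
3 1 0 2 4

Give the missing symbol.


Row 0 contains symbols [0, 2, 3, 4] — missing [1].
Column 3 contains symbols [0, 2, 3, 4] — missing [1].
The missing symbol must appear in both missing sets; intersection = [1].
Therefore the hidden value is 1.

Missing value = 1.


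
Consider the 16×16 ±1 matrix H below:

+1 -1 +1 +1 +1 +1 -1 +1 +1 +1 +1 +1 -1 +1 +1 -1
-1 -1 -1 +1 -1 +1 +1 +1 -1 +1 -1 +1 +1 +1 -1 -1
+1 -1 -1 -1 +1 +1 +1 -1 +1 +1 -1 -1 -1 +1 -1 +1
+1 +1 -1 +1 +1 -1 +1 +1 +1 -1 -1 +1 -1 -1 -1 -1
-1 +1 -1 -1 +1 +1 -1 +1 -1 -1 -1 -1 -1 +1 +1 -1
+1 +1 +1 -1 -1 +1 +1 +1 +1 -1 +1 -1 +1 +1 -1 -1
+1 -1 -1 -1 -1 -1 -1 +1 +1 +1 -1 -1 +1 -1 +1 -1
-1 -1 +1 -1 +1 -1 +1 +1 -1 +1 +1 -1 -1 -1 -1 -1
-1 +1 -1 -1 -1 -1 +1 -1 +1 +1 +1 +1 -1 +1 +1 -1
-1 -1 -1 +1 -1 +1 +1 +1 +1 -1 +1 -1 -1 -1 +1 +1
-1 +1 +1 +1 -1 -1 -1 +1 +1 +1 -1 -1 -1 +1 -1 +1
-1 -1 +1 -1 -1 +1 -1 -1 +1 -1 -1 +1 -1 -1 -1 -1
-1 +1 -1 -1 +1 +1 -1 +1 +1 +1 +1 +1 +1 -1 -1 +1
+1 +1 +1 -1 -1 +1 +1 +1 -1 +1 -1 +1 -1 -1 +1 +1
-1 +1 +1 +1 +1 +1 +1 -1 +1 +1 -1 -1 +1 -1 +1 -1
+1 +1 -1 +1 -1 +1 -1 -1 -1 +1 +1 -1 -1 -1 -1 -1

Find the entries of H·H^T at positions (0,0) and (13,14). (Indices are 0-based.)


Row 0 of H: [1, -1, 1, 1, 1, 1, -1, 1, 1, 1, 1, 1, -1, 1, 1, -1].
Row 13 of H: [1, 1, 1, -1, -1, 1, 1, 1, -1, 1, -1, 1, -1, -1, 1, 1].
Row 14 of H: [-1, 1, 1, 1, 1, 1, 1, -1, 1, 1, -1, -1, 1, -1, 1, -1].
(H·H^T)[0][0] = Σ_j H[0][j]·H[0][j] = (1)² + (-1)² + (1)² + (1)² + (1)² + (1)² + (-1)² + (1)² + (1)² + (1)² + (1)² + (1)² + (-1)² + (1)² + (1)² + (-1)² = 1 + 1 + 1 + 1 + 1 + 1 + 1 + 1 + 1 + 1 + 1 + 1 + 1 + 1 + 1 + 1 = 16.
(H·H^T)[13][14] = Σ_j H[13][j]·H[14][j] = (1)·(-1) + (1)·(1) + (1)·(1) + (-1)·(1) + (-1)·(1) + (1)·(1) + (1)·(1) + (1)·(-1) + (-1)·(1) + (1)·(1) + (-1)·(-1) + (1)·(-1) + (-1)·(1) + (-1)·(-1) + (1)·(1) + (1)·(-1) = -1 + 1 + 1 + -1 + -1 + 1 + 1 + -1 + -1 + 1 + 1 + -1 + -1 + 1 + 1 + -1 = 0.
So rows 13 and 14 are orthogonal; the diagonal entry equals n = 16.

(0,0) entry = 16; (13,14) entry = 0.


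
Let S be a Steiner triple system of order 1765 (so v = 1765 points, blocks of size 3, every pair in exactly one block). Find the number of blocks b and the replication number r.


An STS(v) is a 2-(v, 3, 1) BIBD: block size k = 3, λ = 1.
Replication: r(k − 1) = λ(v − 1) ⇒ r·2 = 1765 − 1 = 1764 ⇒ r = 882.
Block count: bk = vr ⇒ b·3 = 1765·882 = 1556730 ⇒ b = 518910.

r = 882, b = 518910.


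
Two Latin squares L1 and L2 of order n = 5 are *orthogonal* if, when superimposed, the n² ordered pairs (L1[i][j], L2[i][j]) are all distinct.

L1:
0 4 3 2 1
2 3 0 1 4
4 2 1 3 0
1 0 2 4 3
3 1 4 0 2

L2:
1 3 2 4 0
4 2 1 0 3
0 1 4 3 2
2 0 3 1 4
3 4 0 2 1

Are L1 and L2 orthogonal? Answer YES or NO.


Form the n² = 25 superimposed pairs (L1[i][j], L2[i][j]), row by row (rows and columns indexed from 0):
row 0: (0,1) (4,3) (3,2) (2,4) (1,0)
row 1: (2,4) (3,2) (0,1) (1,0) (4,3)
row 2: (4,0) (2,1) (1,4) (3,3) (0,2)
row 3: (1,2) (0,0) (2,3) (4,1) (3,4)
row 4: (3,3) (1,4) (4,0) (0,2) (2,1)
Orthogonality requires all 25 pairs distinct.
But the pair (2,4) repeats: cell (0,3) has L1 = 2, L2 = 4, and cell (1,0) has L1 = 2, L2 = 4.
A repeated pair means some other pair never occurs (only 15 distinct pairs out of 25), so the squares are not orthogonal.
Conclusion: NO.

NO
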